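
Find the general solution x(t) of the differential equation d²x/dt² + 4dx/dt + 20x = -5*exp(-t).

x = -5*exp(-t)/17 + C1*cos(4*t)*exp(-2*t) + C2*exp(-2*t)*sin(4*t)

Characteristic equation r² + 4r + 20 = 0 has discriminant (4)² - 4·(20) = -64 < 0, so r = -2 ± 4i.
Hence x_h = C1*cos(4*t)*exp(-2*t) + C2*exp(-2*t)*sin(4*t).
Try x_p = A*exp(-t). Substituting into the equation and dividing by exp(-t) gives A = -5/17, so x_p = -5*exp(-t)/17.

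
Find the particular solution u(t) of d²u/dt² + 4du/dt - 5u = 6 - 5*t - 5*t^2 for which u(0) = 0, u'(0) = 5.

Characteristic equation r² + 4r - 5 = 0 factors as (r + 5)(r - 1) = 0, so r = -5, 1.
Hence u_h = C1*exp(-5*t) + C2*exp(t).
For the particular solution try u_p = A0 + A1*t + A2*t^2. Substituting and matching coefficients of each power of t gives A0 = 32/25, A1 = 13/5, A2 = 1, so u_p = 32/25 + t^2 + 13*t/5.
General solution: u = 32/25 + t^2 + 13*t/5 + C1*exp(-5*t) + C2*exp(t).
Apply the initial conditions: u(0) = 32/25 + C1 + C2 = 0 and u'(0) = 13/5 + C2 - 5*C1 = 5. Solving gives C1 = -46/75, C2 = -2/3.

u = 32/25 + t**2 - 46*exp(-5*t)/75 - 2*exp(t)/3 + 13*t/5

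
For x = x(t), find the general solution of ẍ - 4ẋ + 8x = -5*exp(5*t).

x = -5*exp(5*t)/13 + C1*cos(2*t)*exp(2*t) + C2*exp(2*t)*sin(2*t)

Characteristic equation r² - 4r + 8 = 0 has discriminant (-4)² - 4·(8) = -16 < 0, so r = 2 ± 2i.
Hence x_h = C1*cos(2*t)*exp(2*t) + C2*exp(2*t)*sin(2*t).
Try x_p = A*exp(5*t). Substituting into the equation and dividing by exp(5*t) gives A = -5/13, so x_p = -5*exp(5*t)/13.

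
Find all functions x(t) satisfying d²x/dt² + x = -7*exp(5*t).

Characteristic equation r² + 1 = 0 has discriminant (0)² - 4·(1) = -4 < 0, so r = ± i.
Hence x_h = C1*cos(t) + C2*sin(t).
Try x_p = A*exp(5*t). Substituting into the equation and dividing by exp(5*t) gives A = -7/26, so x_p = -7*exp(5*t)/26.

x = -7*exp(5*t)/26 + C1*cos(t) + C2*sin(t)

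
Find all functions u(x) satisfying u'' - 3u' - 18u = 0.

u = C1*exp(-3*x) + C2*exp(6*x)

Characteristic equation r² - 3r - 18 = 0 factors as (r + 3)(r - 6) = 0, so r = -3, 6.
Hence u_h = C1*exp(-3*x) + C2*exp(6*x).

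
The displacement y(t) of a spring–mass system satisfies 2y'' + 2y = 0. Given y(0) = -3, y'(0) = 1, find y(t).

Divide through by 2: y'' + y = 0.
Characteristic equation r² + 1 = 0 has discriminant (0)² - 4·(1) = -4 < 0, so r = ± i.
Hence y_h = C1*cos(t) + C2*sin(t).
Apply the initial conditions: y(0) = C1 = -3 and y'(0) = C2 = 1. Solving gives C1 = -3, C2 = 1.

y = -3*cos(t) + sin(t)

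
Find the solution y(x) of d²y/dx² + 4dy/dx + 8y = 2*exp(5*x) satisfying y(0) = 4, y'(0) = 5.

Characteristic equation r² + 4r + 8 = 0 has discriminant (4)² - 4·(8) = -16 < 0, so r = -2 ± 2i.
Hence y_h = C1*cos(2*x)*exp(-2*x) + C2*exp(-2*x)*sin(2*x).
Try y_p = A*exp(5*x). Substituting into the equation and dividing by exp(5*x) gives A = 2/53, so y_p = 2*exp(5*x)/53.
General solution: y = 2*exp(5*x)/53 + C1*cos(2*x)*exp(-2*x) + C2*exp(-2*x)*sin(2*x).
Apply the initial conditions: y(0) = 2/53 + C1 = 4 and y'(0) = 10/53 - 2*C1 + 2*C2 = 5. Solving gives C1 = 210/53, C2 = 675/106.

y = 2*exp(5*x)/53 + 210*cos(2*x)*exp(-2*x)/53 + 675*exp(-2*x)*sin(2*x)/106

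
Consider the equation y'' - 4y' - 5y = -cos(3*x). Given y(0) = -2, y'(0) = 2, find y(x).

y = -121*exp(-x)/60 - 5*exp(5*x)/204 + 3*sin(3*x)/85 + 7*cos(3*x)/170

Characteristic equation r² - 4r - 5 = 0 factors as (r - 5)(r + 1) = 0, so r = 5, -1.
Hence y_h = C1*exp(5*x) + C2*exp(-x).
Try y_p = A*cos(3*x) + B*sin(3*x). Substituting and equating the coefficients of cos(3x) and sin(3x) gives A = 7/170, B = 3/85, so y_p = 3*sin(3*x)/85 + 7*cos(3*x)/170.
General solution: y = 3*sin(3*x)/85 + 7*cos(3*x)/170 + C1*exp(5*x) + C2*exp(-x).
Apply the initial conditions: y(0) = 7/170 + C1 + C2 = -2 and y'(0) = 9/85 - C2 + 5*C1 = 2. Solving gives C1 = -5/204, C2 = -121/60.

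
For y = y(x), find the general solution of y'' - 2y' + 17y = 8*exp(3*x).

y = 2*exp(3*x)/5 + C1*cos(4*x)*exp(x) + C2*exp(x)*sin(4*x)

Characteristic equation r² - 2r + 17 = 0 has discriminant (-2)² - 4·(17) = -64 < 0, so r = 1 ± 4i.
Hence y_h = C1*cos(4*x)*exp(x) + C2*exp(x)*sin(4*x).
Try y_p = A*exp(3*x). Substituting into the equation and dividing by exp(3*x) gives A = 2/5, so y_p = 2*exp(3*x)/5.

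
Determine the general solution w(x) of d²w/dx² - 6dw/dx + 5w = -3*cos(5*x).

Characteristic equation r² - 6r + 5 = 0 factors as (r - 5)(r - 1) = 0, so r = 5, 1.
Hence w_h = C1*exp(5*x) + C2*exp(x).
Try w_p = A*cos(5*x) + B*sin(5*x). Substituting and equating the coefficients of cos(5x) and sin(5x) gives A = 3/65, B = 9/130, so w_p = 3*cos(5*x)/65 + 9*sin(5*x)/130.

w = 3*cos(5*x)/65 + 9*sin(5*x)/130 + C1*exp(5*x) + C2*exp(x)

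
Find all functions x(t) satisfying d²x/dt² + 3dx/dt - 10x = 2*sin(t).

Characteristic equation r² + 3r - 10 = 0 factors as (r + 5)(r - 2) = 0, so r = -5, 2.
Hence x_h = C1*exp(-5*t) + C2*exp(2*t).
Try x_p = A*cos(t) + B*sin(t). Substituting and equating the coefficients of cos(t) and sin(t) gives A = -3/65, B = -11/65, so x_p = -11*sin(t)/65 - 3*cos(t)/65.

x = -11*sin(t)/65 - 3*cos(t)/65 + C1*exp(-5*t) + C2*exp(2*t)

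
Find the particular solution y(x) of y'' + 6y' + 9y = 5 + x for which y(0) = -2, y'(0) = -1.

y = 13/27 - 67*exp(-3*x)/27 + x/9 - 77*x*exp(-3*x)/9

Characteristic equation r² + 6r + 9 = 0 has discriminant (6)² - 4·(9) = 0, so r = -3 is a repeated root.
Hence y_h = (C1 + C2*x)*exp(-3*x).
For the particular solution try y_p = A0 + A1*x. Substituting and matching coefficients of each power of x gives A0 = 13/27, A1 = 1/9, so y_p = 13/27 + x/9.
General solution: y = 13/27 + x/9 + C1*exp(-3*x) + C2*x*exp(-3*x).
Apply the initial conditions: y(0) = 13/27 + C1 = -2 and y'(0) = 1/9 + C2 - 3*C1 = -1. Solving gives C1 = -67/27, C2 = -77/9.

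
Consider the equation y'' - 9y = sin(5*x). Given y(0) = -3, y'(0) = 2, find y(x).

y = -379*exp(-3*x)/204 - 233*exp(3*x)/204 - sin(5*x)/34

Characteristic equation r² - 9 = 0 factors as (r - 3)(r + 3) = 0, so r = 3, -3.
Hence y_h = C1*exp(3*x) + C2*exp(-3*x).
Try y_p = A*cos(5*x) + B*sin(5*x). Substituting and equating the coefficients of cos(5x) and sin(5x) gives A = 0, B = -1/34, so y_p = -sin(5*x)/34.
General solution: y = -sin(5*x)/34 + C1*exp(3*x) + C2*exp(-3*x).
Apply the initial conditions: y(0) = C1 + C2 = -3 and y'(0) = -5/34 - 3*C2 + 3*C1 = 2. Solving gives C1 = -233/204, C2 = -379/204.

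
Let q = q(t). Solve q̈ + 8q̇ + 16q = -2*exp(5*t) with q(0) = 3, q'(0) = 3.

q = -2*exp(5*t)/81 + 245*exp(-4*t)/81 + 137*t*exp(-4*t)/9

Characteristic equation r² + 8r + 16 = 0 has discriminant (8)² - 4·(16) = 0, so r = -4 is a repeated root.
Hence q_h = (C1 + C2*t)*exp(-4*t).
Try q_p = A*exp(5*t). Substituting into the equation and dividing by exp(5*t) gives A = -2/81, so q_p = -2*exp(5*t)/81.
General solution: q = -2*exp(5*t)/81 + C1*exp(-4*t) + C2*t*exp(-4*t).
Apply the initial conditions: q(0) = -2/81 + C1 = 3 and q'(0) = -10/81 + C2 - 4*C1 = 3. Solving gives C1 = 245/81, C2 = 137/9.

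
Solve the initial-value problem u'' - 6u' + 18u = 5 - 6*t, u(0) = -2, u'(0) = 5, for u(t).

Characteristic equation r² - 6r + 18 = 0 has discriminant (-6)² - 4·(18) = -36 < 0, so r = 3 ± 3i.
Hence u_h = C1*cos(3*t)*exp(3*t) + C2*exp(3*t)*sin(3*t).
For the particular solution try u_p = A0 + A1*t. Substituting and matching coefficients of each power of t gives A0 = 1/6, A1 = -1/3, so u_p = 1/6 - t/3.
General solution: u = 1/6 - t/3 + C1*cos(3*t)*exp(3*t) + C2*exp(3*t)*sin(3*t).
Apply the initial conditions: u(0) = 1/6 + C1 = -2 and u'(0) = -1/3 + 3*C1 + 3*C2 = 5. Solving gives C1 = -13/6, C2 = 71/18.

u = 1/6 - t/3 - 13*cos(3*t)*exp(3*t)/6 + 71*exp(3*t)*sin(3*t)/18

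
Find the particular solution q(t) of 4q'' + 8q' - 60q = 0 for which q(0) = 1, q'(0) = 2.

Divide through by 4: q'' + 2q' - 15q = 0.
Characteristic equation r² + 2r - 15 = 0 factors as (r - 3)(r + 5) = 0, so r = 3, -5.
Hence q_h = C1*exp(3*t) + C2*exp(-5*t).
Apply the initial conditions: q(0) = C1 + C2 = 1 and q'(0) = -5*C2 + 3*C1 = 2. Solving gives C1 = 7/8, C2 = 1/8.

q = exp(-5*t)/8 + 7*exp(3*t)/8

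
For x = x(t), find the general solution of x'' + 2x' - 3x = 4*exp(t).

x = C1*exp(t) + C2*exp(-3*t) + t*exp(t)

Characteristic equation r² + 2r - 3 = 0 factors as (r - 1)(r + 3) = 0, so r = 1, -3.
Hence x_h = C1*exp(t) + C2*exp(-3*t).
Since exp(t) solves the homogeneous equation (r = 1 is a root of multiplicity 1), multiply the trial by t. Try x_p = A*t*exp(t). Substituting into the equation and dividing by exp(t) gives A = 1, so x_p = t*exp(t).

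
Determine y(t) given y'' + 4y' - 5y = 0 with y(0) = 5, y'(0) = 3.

y = exp(-5*t)/3 + 14*exp(t)/3

Characteristic equation r² + 4r - 5 = 0 factors as (r - 1)(r + 5) = 0, so r = 1, -5.
Hence y_h = C1*exp(t) + C2*exp(-5*t).
Apply the initial conditions: y(0) = C1 + C2 = 5 and y'(0) = C1 - 5*C2 = 3. Solving gives C1 = 14/3, C2 = 1/3.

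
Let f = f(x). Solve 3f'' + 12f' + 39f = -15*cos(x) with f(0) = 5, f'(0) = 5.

Divide through by 3: f'' + 4f' + 13f = -5*cos(x).
Characteristic equation r² + 4r + 13 = 0 has discriminant (4)² - 4·(13) = -36 < 0, so r = -2 ± 3i.
Hence f_h = C1*cos(3*x)*exp(-2*x) + C2*exp(-2*x)*sin(3*x).
Try f_p = A*cos(x) + B*sin(x). Substituting and equating the coefficients of cos(x) and sin(x) gives A = -3/8, B = -1/8, so f_p = -3*cos(x)/8 - sin(x)/8.
General solution: f = -3*cos(x)/8 - sin(x)/8 + C1*cos(3*x)*exp(-2*x) + C2*exp(-2*x)*sin(3*x).
Apply the initial conditions: f(0) = -3/8 + C1 = 5 and f'(0) = -1/8 - 2*C1 + 3*C2 = 5. Solving gives C1 = 43/8, C2 = 127/24.

f = -3*cos(x)/8 - sin(x)/8 + 43*cos(3*x)*exp(-2*x)/8 + 127*exp(-2*x)*sin(3*x)/24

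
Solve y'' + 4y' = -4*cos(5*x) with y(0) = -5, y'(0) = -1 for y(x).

y = -21/4 - 16*sin(5*x)/205 + 4*cos(5*x)/41 + 25*exp(-4*x)/164

Characteristic equation r² + 4r = 0 factors as (r + 4)r = 0, so r = -4, 0.
Hence y_h = C1*exp(-4*x) + C2.
Try y_p = A*cos(5*x) + B*sin(5*x). Substituting and equating the coefficients of cos(5x) and sin(5x) gives A = 4/41, B = -16/205, so y_p = -16*sin(5*x)/205 + 4*cos(5*x)/41.
General solution: y = C2 - 16*sin(5*x)/205 + 4*cos(5*x)/41 + C1*exp(-4*x).
Apply the initial conditions: y(0) = 4/41 + C1 + C2 = -5 and y'(0) = -16/41 - 4*C1 = -1. Solving gives C1 = 25/164, C2 = -21/4.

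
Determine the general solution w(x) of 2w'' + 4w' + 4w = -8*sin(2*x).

w = 2*sin(2*x)/5 + 4*cos(2*x)/5 + C1*cos(x)*exp(-x) + C2*exp(-x)*sin(x)

Divide through by 2: w'' + 2w' + 2w = -4*sin(2*x).
Characteristic equation r² + 2r + 2 = 0 has discriminant (2)² - 4·(2) = -4 < 0, so r = -1 ± i.
Hence w_h = C1*cos(x)*exp(-x) + C2*exp(-x)*sin(x).
Try w_p = A*cos(2*x) + B*sin(2*x). Substituting and equating the coefficients of cos(2x) and sin(2x) gives A = 4/5, B = 2/5, so w_p = 2*sin(2*x)/5 + 4*cos(2*x)/5.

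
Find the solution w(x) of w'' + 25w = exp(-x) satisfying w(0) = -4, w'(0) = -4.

w = -105*cos(5*x)/26 - 103*sin(5*x)/130 + exp(-x)/26

Characteristic equation r² + 25 = 0 has discriminant (0)² - 4·(25) = -100 < 0, so r = ± 5i.
Hence w_h = C1*cos(5*x) + C2*sin(5*x).
Try w_p = A*exp(-x). Substituting into the equation and dividing by exp(-x) gives A = 1/26, so w_p = exp(-x)/26.
General solution: w = exp(-x)/26 + C1*cos(5*x) + C2*sin(5*x).
Apply the initial conditions: w(0) = 1/26 + C1 = -4 and w'(0) = -1/26 + 5*C2 = -4. Solving gives C1 = -105/26, C2 = -103/130.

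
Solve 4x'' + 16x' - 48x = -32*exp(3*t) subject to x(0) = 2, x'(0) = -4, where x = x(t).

Divide through by 4: x'' + 4x' - 12x = -8*exp(3*t).
Characteristic equation r² + 4r - 12 = 0 factors as (r + 6)(r - 2) = 0, so r = -6, 2.
Hence x_h = C1*exp(-6*t) + C2*exp(2*t).
Try x_p = A*exp(3*t). Substituting into the equation and dividing by exp(3*t) gives A = -8/9, so x_p = -8*exp(3*t)/9.
General solution: x = -8*exp(3*t)/9 + C1*exp(-6*t) + C2*exp(2*t).
Apply the initial conditions: x(0) = -8/9 + C1 + C2 = 2 and x'(0) = -8/3 - 6*C1 + 2*C2 = -4. Solving gives C1 = 8/9, C2 = 2.

x = 2*exp(2*t) - 8*exp(3*t)/9 + 8*exp(-6*t)/9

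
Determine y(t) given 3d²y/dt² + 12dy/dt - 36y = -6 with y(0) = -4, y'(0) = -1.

Divide through by 3: y'' + 4y' - 12y = -2.
Characteristic equation r² + 4r - 12 = 0 factors as (r - 2)(r + 6) = 0, so r = 2, -6.
Hence y_h = C1*exp(2*t) + C2*exp(-6*t).
For the particular solution try y_p = A0. Substituting and matching coefficients of each power of t gives A0 = 1/6, so y_p = 1/6.
General solution: y = 1/6 + C1*exp(2*t) + C2*exp(-6*t).
Apply the initial conditions: y(0) = 1/6 + C1 + C2 = -4 and y'(0) = -6*C2 + 2*C1 = -1. Solving gives C1 = -13/4, C2 = -11/12.

y = 1/6 - 13*exp(2*t)/4 - 11*exp(-6*t)/12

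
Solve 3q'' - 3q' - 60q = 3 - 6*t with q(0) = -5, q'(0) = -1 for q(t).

Divide through by 3: q'' - q' - 20q = 1 - 2*t.
Characteristic equation r² - r - 20 = 0 factors as (r + 4)(r - 5) = 0, so r = -4, 5.
Hence q_h = C1*exp(-4*t) + C2*exp(5*t).
For the particular solution try q_p = A0 + A1*t. Substituting and matching coefficients of each power of t gives A0 = -11/200, A1 = 1/10, so q_p = -11/200 + t/10.
General solution: q = -11/200 + t/10 + C1*exp(-4*t) + C2*exp(5*t).
Apply the initial conditions: q(0) = -11/200 + C1 + C2 = -5 and q'(0) = 1/10 - 4*C1 + 5*C2 = -1. Solving gives C1 = -21/8, C2 = -58/25.

q = -11/200 - 58*exp(5*t)/25 - 21*exp(-4*t)/8 + t/10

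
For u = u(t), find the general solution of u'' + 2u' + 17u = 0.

Characteristic equation r² + 2r + 17 = 0 has discriminant (2)² - 4·(17) = -64 < 0, so r = -1 ± 4i.
Hence u_h = C1*cos(4*t)*exp(-t) + C2*exp(-t)*sin(4*t).

u = C1*cos(4*t)*exp(-t) + C2*exp(-t)*sin(4*t)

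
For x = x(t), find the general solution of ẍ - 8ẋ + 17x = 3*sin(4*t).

x = 3*sin(4*t)/1025 + 96*cos(4*t)/1025 + C1*cos(t)*exp(4*t) + C2*exp(4*t)*sin(t)

Characteristic equation r² - 8r + 17 = 0 has discriminant (-8)² - 4·(17) = -4 < 0, so r = 4 ± i.
Hence x_h = C1*cos(t)*exp(4*t) + C2*exp(4*t)*sin(t).
Try x_p = A*cos(4*t) + B*sin(4*t). Substituting and equating the coefficients of cos(4t) and sin(4t) gives A = 96/1025, B = 3/1025, so x_p = 3*sin(4*t)/1025 + 96*cos(4*t)/1025.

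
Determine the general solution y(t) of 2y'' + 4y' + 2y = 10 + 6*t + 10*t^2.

y = 29 - 17*t + 5*t**2 + C1*exp(-t) + C2*t*exp(-t)

Divide through by 2: y'' + 2y' + y = 5 + 3*t + 5*t^2.
Characteristic equation r² + 2r + 1 = 0 has discriminant (2)² - 4·(1) = 0, so r = -1 is a repeated root.
Hence y_h = (C1 + C2*t)*exp(-t).
For the particular solution try y_p = A0 + A1*t + A2*t^2. Substituting and matching coefficients of each power of t gives A0 = 29, A1 = -17, A2 = 5, so y_p = 29 - 17*t + 5*t^2.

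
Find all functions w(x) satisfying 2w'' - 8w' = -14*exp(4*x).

Divide through by 2: w'' - 4w' = -7*exp(4*x).
Characteristic equation r² - 4r = 0 factors as (r - 4)r = 0, so r = 4, 0.
Hence w_h = C1*exp(4*x) + C2.
Since exp(4*x) solves the homogeneous equation (r = 4 is a root of multiplicity 1), multiply the trial by x. Try w_p = A*x*exp(4*x). Substituting into the equation and dividing by exp(4*x) gives A = -7/4, so w_p = -7*x*exp(4*x)/4.

w = C2 + C1*exp(4*x) - 7*x*exp(4*x)/4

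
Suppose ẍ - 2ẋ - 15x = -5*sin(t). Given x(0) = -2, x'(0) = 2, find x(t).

Characteristic equation r² - 2r - 15 = 0 factors as (r - 5)(r + 3) = 0, so r = 5, -3.
Hence x_h = C1*exp(5*t) + C2*exp(-3*t).
Try x_p = A*cos(t) + B*sin(t). Substituting and equating the coefficients of cos(t) and sin(t) gives A = -1/26, B = 4/13, so x_p = -cos(t)/26 + 4*sin(t)/13.
General solution: x = -cos(t)/26 + 4*sin(t)/13 + C1*exp(5*t) + C2*exp(-3*t).
Apply the initial conditions: x(0) = -1/26 + C1 + C2 = -2 and x'(0) = 4/13 - 3*C2 + 5*C1 = 2. Solving gives C1 = -109/208, C2 = -23/16.

x = -109*exp(5*t)/208 - 23*exp(-3*t)/16 - cos(t)/26 + 4*sin(t)/13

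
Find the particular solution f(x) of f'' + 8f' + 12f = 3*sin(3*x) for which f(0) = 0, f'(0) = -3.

Characteristic equation r² + 8r + 12 = 0 factors as (r + 2)(r + 6) = 0, so r = -2, -6.
Hence f_h = C1*exp(-2*x) + C2*exp(-6*x).
Try f_p = A*cos(3*x) + B*sin(3*x). Substituting and equating the coefficients of cos(3x) and sin(3x) gives A = -8/65, B = 1/65, so f_p = -8*cos(3*x)/65 + sin(3*x)/65.
General solution: f = -8*cos(3*x)/65 + sin(3*x)/65 + C1*exp(-2*x) + C2*exp(-6*x).
Apply the initial conditions: f(0) = -8/65 + C1 + C2 = 0 and f'(0) = 3/65 - 6*C2 - 2*C1 = -3. Solving gives C1 = -15/26, C2 = 7/10.

f = -15*exp(-2*x)/26 - 8*cos(3*x)/65 + sin(3*x)/65 + 7*exp(-6*x)/10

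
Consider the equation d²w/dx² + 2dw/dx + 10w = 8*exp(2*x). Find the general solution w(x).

w = 4*exp(2*x)/9 + C1*cos(3*x)*exp(-x) + C2*exp(-x)*sin(3*x)

Characteristic equation r² + 2r + 10 = 0 has discriminant (2)² - 4·(10) = -36 < 0, so r = -1 ± 3i.
Hence w_h = C1*cos(3*x)*exp(-x) + C2*exp(-x)*sin(3*x).
Try w_p = A*exp(2*x). Substituting into the equation and dividing by exp(2*x) gives A = 4/9, so w_p = 4*exp(2*x)/9.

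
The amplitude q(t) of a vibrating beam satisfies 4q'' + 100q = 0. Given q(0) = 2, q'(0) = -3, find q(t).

Divide through by 4: q'' + 25q = 0.
Characteristic equation r² + 25 = 0 has discriminant (0)² - 4·(25) = -100 < 0, so r = ± 5i.
Hence q_h = C1*cos(5*t) + C2*sin(5*t).
Apply the initial conditions: q(0) = C1 = 2 and q'(0) = 5*C2 = -3. Solving gives C1 = 2, C2 = -3/5.

q = 2*cos(5*t) - 3*sin(5*t)/5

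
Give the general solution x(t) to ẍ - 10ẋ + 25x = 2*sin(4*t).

x = 18*sin(4*t)/1681 + 80*cos(4*t)/1681 + C1*exp(5*t) + C2*t*exp(5*t)

Characteristic equation r² - 10r + 25 = 0 has discriminant (-10)² - 4·(25) = 0, so r = 5 is a repeated root.
Hence x_h = (C1 + C2*t)*exp(5*t).
Try x_p = A*cos(4*t) + B*sin(4*t). Substituting and equating the coefficients of cos(4t) and sin(4t) gives A = 80/1681, B = 18/1681, so x_p = 18*sin(4*t)/1681 + 80*cos(4*t)/1681.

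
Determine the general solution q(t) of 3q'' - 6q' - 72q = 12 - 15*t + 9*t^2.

q = -113/576 - t**2/8 + 11*t/48 + C1*exp(6*t) + C2*exp(-4*t)

Divide through by 3: q'' - 2q' - 24q = 4 - 5*t + 3*t^2.
Characteristic equation r² - 2r - 24 = 0 factors as (r - 6)(r + 4) = 0, so r = 6, -4.
Hence q_h = C1*exp(6*t) + C2*exp(-4*t).
For the particular solution try q_p = A0 + A1*t + A2*t^2. Substituting and matching coefficients of each power of t gives A0 = -113/576, A1 = 11/48, A2 = -1/8, so q_p = -113/576 - t^2/8 + 11*t/48.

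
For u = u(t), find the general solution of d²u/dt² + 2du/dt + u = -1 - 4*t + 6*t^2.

u = 43 - 28*t + 6*t**2 + C1*exp(-t) + C2*t*exp(-t)

Characteristic equation r² + 2r + 1 = 0 has discriminant (2)² - 4·(1) = 0, so r = -1 is a repeated root.
Hence u_h = (C1 + C2*t)*exp(-t).
For the particular solution try u_p = A0 + A1*t + A2*t^2. Substituting and matching coefficients of each power of t gives A0 = 43, A1 = -28, A2 = 6, so u_p = 43 - 28*t + 6*t^2.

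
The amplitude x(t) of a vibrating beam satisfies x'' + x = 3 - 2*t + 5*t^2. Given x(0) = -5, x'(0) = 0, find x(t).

x = -7 - 2*t + 2*cos(t) + 2*sin(t) + 5*t**2

Characteristic equation r² + 1 = 0 has discriminant (0)² - 4·(1) = -4 < 0, so r = ± i.
Hence x_h = C1*cos(t) + C2*sin(t).
For the particular solution try x_p = A0 + A1*t + A2*t^2. Substituting and matching coefficients of each power of t gives A0 = -7, A1 = -2, A2 = 5, so x_p = -7 - 2*t + 5*t^2.
General solution: x = -7 - 2*t + 5*t^2 + C1*cos(t) + C2*sin(t).
Apply the initial conditions: x(0) = -7 + C1 = -5 and x'(0) = -2 + C2 = 0. Solving gives C1 = 2, C2 = 2.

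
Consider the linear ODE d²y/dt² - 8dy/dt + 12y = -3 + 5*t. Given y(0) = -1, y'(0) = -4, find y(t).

Characteristic equation r² - 8r + 12 = 0 factors as (r - 6)(r - 2) = 0, so r = 6, 2.
Hence y_h = C1*exp(6*t) + C2*exp(2*t).
For the particular solution try y_p = A0 + A1*t. Substituting and matching coefficients of each power of t gives A0 = 1/36, A1 = 5/12, so y_p = 1/36 + 5*t/12.
General solution: y = 1/36 + 5*t/12 + C1*exp(6*t) + C2*exp(2*t).
Apply the initial conditions: y(0) = 1/36 + C1 + C2 = -1 and y'(0) = 5/12 + 2*C2 + 6*C1 = -4. Solving gives C1 = -85/144, C2 = -7/16.

y = 1/36 - 85*exp(6*t)/144 - 7*exp(2*t)/16 + 5*t/12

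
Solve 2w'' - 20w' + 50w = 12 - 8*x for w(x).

w = 22/125 - 4*x/25 + C1*exp(5*x) + C2*x*exp(5*x)

Divide through by 2: w'' - 10w' + 25w = 6 - 4*x.
Characteristic equation r² - 10r + 25 = 0 has discriminant (-10)² - 4·(25) = 0, so r = 5 is a repeated root.
Hence w_h = (C1 + C2*x)*exp(5*x).
For the particular solution try w_p = A0 + A1*x. Substituting and matching coefficients of each power of x gives A0 = 22/125, A1 = -4/25, so w_p = 22/125 - 4*x/25.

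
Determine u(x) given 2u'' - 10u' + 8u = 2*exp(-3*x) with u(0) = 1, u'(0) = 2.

u = exp(-3*x)/28 + 7*exp(x)/12 + 8*exp(4*x)/21

Divide through by 2: u'' - 5u' + 4u = exp(-3*x).
Characteristic equation r² - 5r + 4 = 0 factors as (r - 4)(r - 1) = 0, so r = 4, 1.
Hence u_h = C1*exp(4*x) + C2*exp(x).
Try u_p = A*exp(-3*x). Substituting into the equation and dividing by exp(-3*x) gives A = 1/28, so u_p = exp(-3*x)/28.
General solution: u = exp(-3*x)/28 + C1*exp(4*x) + C2*exp(x).
Apply the initial conditions: u(0) = 1/28 + C1 + C2 = 1 and u'(0) = -3/28 + C2 + 4*C1 = 2. Solving gives C1 = 8/21, C2 = 7/12.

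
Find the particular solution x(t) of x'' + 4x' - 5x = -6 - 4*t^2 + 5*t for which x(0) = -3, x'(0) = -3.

Characteristic equation r² + 4r - 5 = 0 factors as (r + 5)(r - 1) = 0, so r = -5, 1.
Hence x_h = C1*exp(-5*t) + C2*exp(t).
For the particular solution try x_p = A0 + A1*t + A2*t^2. Substituting and matching coefficients of each power of t gives A0 = 218/125, A1 = 7/25, A2 = 4/5, so x_p = 218/125 + 4*t^2/5 + 7*t/25.
General solution: x = 218/125 + 4*t^2/5 + 7*t/25 + C1*exp(-5*t) + C2*exp(t).
Apply the initial conditions: x(0) = 218/125 + C1 + C2 = -3 and x'(0) = 7/25 + C2 - 5*C1 = -3. Solving gives C1 = -61/250, C2 = -9/2.

x = 218/125 - 61*exp(-5*t)/250 - 9*exp(t)/2 + 4*t**2/5 + 7*t/25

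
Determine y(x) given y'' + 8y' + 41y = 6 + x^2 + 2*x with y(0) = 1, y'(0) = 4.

y = 9476/68921 + x**2/41 + 66*x/1681 + 59445*cos(5*x)*exp(-4*x)/68921 + 510758*exp(-4*x)*sin(5*x)/344605

Characteristic equation r² + 8r + 41 = 0 has discriminant (8)² - 4·(41) = -100 < 0, so r = -4 ± 5i.
Hence y_h = C1*cos(5*x)*exp(-4*x) + C2*exp(-4*x)*sin(5*x).
For the particular solution try y_p = A0 + A1*x + A2*x^2. Substituting and matching coefficients of each power of x gives A0 = 9476/68921, A1 = 66/1681, A2 = 1/41, so y_p = 9476/68921 + x^2/41 + 66*x/1681.
General solution: y = 9476/68921 + x^2/41 + 66*x/1681 + C1*cos(5*x)*exp(-4*x) + C2*exp(-4*x)*sin(5*x).
Apply the initial conditions: y(0) = 9476/68921 + C1 = 1 and y'(0) = 66/1681 - 4*C1 + 5*C2 = 4. Solving gives C1 = 59445/68921, C2 = 510758/344605.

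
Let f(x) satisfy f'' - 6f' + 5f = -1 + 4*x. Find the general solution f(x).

Characteristic equation r² - 6r + 5 = 0 factors as (r - 5)(r - 1) = 0, so r = 5, 1.
Hence f_h = C1*exp(5*x) + C2*exp(x).
For the particular solution try f_p = A0 + A1*x. Substituting and matching coefficients of each power of x gives A0 = 19/25, A1 = 4/5, so f_p = 19/25 + 4*x/5.

f = 19/25 + 4*x/5 + C1*exp(5*x) + C2*exp(x)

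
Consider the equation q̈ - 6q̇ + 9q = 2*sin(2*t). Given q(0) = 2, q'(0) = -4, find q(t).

Characteristic equation r² - 6r + 9 = 0 has discriminant (-6)² - 4·(9) = 0, so r = 3 is a repeated root.
Hence q_h = (C1 + C2*t)*exp(3*t).
Try q_p = A*cos(2*t) + B*sin(2*t). Substituting and equating the coefficients of cos(2t) and sin(2t) gives A = 24/169, B = 10/169, so q_p = 10*sin(2*t)/169 + 24*cos(2*t)/169.
General solution: q = 10*sin(2*t)/169 + 24*cos(2*t)/169 + C1*exp(3*t) + C2*t*exp(3*t).
Apply the initial conditions: q(0) = 24/169 + C1 = 2 and q'(0) = 20/169 + C2 + 3*C1 = -4. Solving gives C1 = 314/169, C2 = -126/13.

q = 10*sin(2*t)/169 + 24*cos(2*t)/169 + 314*exp(3*t)/169 - 126*t*exp(3*t)/13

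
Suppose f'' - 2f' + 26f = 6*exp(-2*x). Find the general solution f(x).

Characteristic equation r² - 2r + 26 = 0 has discriminant (-2)² - 4·(26) = -100 < 0, so r = 1 ± 5i.
Hence f_h = C1*cos(5*x)*exp(x) + C2*exp(x)*sin(5*x).
Try f_p = A*exp(-2*x). Substituting into the equation and dividing by exp(-2*x) gives A = 3/17, so f_p = 3*exp(-2*x)/17.

f = 3*exp(-2*x)/17 + C1*cos(5*x)*exp(x) + C2*exp(x)*sin(5*x)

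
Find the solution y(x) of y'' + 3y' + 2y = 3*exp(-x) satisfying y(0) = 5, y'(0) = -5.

Characteristic equation r² + 3r + 2 = 0 factors as (r + 1)(r + 2) = 0, so r = -1, -2.
Hence y_h = C1*exp(-x) + C2*exp(-2*x).
Since exp(-x) solves the homogeneous equation (r = -1 is a root of multiplicity 1), multiply the trial by x. Try y_p = A*x*exp(-x). Substituting into the equation and dividing by exp(-x) gives A = 3, so y_p = 3*x*exp(-x).
General solution: y = C1*exp(-x) + C2*exp(-2*x) + 3*x*exp(-x).
Apply the initial conditions: y(0) = C1 + C2 = 5 and y'(0) = 3 - C1 - 2*C2 = -5. Solving gives C1 = 2, C2 = 3.

y = 2*exp(-x) + 3*exp(-2*x) + 3*x*exp(-x)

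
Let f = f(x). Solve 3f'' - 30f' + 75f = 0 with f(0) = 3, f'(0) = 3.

f = 3*exp(5*x) - 12*x*exp(5*x)

Divide through by 3: f'' - 10f' + 25f = 0.
Characteristic equation r² - 10r + 25 = 0 has discriminant (-10)² - 4·(25) = 0, so r = 5 is a repeated root.
Hence f_h = (C1 + C2*x)*exp(5*x).
Apply the initial conditions: f(0) = C1 = 3 and f'(0) = C2 + 5*C1 = 3. Solving gives C1 = 3, C2 = -12.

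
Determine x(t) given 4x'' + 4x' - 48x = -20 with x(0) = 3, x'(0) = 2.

x = 5/12 + 23*exp(-4*t)/28 + 37*exp(3*t)/21

Divide through by 4: x'' + x' - 12x = -5.
Characteristic equation r² + r - 12 = 0 factors as (r + 4)(r - 3) = 0, so r = -4, 3.
Hence x_h = C1*exp(-4*t) + C2*exp(3*t).
For the particular solution try x_p = A0. Substituting and matching coefficients of each power of t gives A0 = 5/12, so x_p = 5/12.
General solution: x = 5/12 + C1*exp(-4*t) + C2*exp(3*t).
Apply the initial conditions: x(0) = 5/12 + C1 + C2 = 3 and x'(0) = -4*C1 + 3*C2 = 2. Solving gives C1 = 23/28, C2 = 37/21.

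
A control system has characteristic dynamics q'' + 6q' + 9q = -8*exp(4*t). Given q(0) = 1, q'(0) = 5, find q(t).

Characteristic equation r² + 6r + 9 = 0 has discriminant (6)² - 4·(9) = 0, so r = -3 is a repeated root.
Hence q_h = (C1 + C2*t)*exp(-3*t).
Try q_p = A*exp(4*t). Substituting into the equation and dividing by exp(4*t) gives A = -8/49, so q_p = -8*exp(4*t)/49.
General solution: q = -8*exp(4*t)/49 + C1*exp(-3*t) + C2*t*exp(-3*t).
Apply the initial conditions: q(0) = -8/49 + C1 = 1 and q'(0) = -32/49 + C2 - 3*C1 = 5. Solving gives C1 = 57/49, C2 = 64/7.

q = -8*exp(4*t)/49 + 57*exp(-3*t)/49 + 64*t*exp(-3*t)/7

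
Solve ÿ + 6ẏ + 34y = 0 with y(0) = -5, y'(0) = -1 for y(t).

Characteristic equation r² + 6r + 34 = 0 has discriminant (6)² - 4·(34) = -100 < 0, so r = -3 ± 5i.
Hence y_h = C1*cos(5*t)*exp(-3*t) + C2*exp(-3*t)*sin(5*t).
Apply the initial conditions: y(0) = C1 = -5 and y'(0) = -3*C1 + 5*C2 = -1. Solving gives C1 = -5, C2 = -16/5.

y = -5*cos(5*t)*exp(-3*t) - 16*exp(-3*t)*sin(5*t)/5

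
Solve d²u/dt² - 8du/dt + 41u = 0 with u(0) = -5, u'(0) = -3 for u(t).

Characteristic equation r² - 8r + 41 = 0 has discriminant (-8)² - 4·(41) = -100 < 0, so r = 4 ± 5i.
Hence u_h = C1*cos(5*t)*exp(4*t) + C2*exp(4*t)*sin(5*t).
Apply the initial conditions: u(0) = C1 = -5 and u'(0) = 4*C1 + 5*C2 = -3. Solving gives C1 = -5, C2 = 17/5.

u = -5*cos(5*t)*exp(4*t) + 17*exp(4*t)*sin(5*t)/5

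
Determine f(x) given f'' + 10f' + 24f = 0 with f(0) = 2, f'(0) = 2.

Characteristic equation r² + 10r + 24 = 0 factors as (r + 4)(r + 6) = 0, so r = -4, -6.
Hence f_h = C1*exp(-4*x) + C2*exp(-6*x).
Apply the initial conditions: f(0) = C1 + C2 = 2 and f'(0) = -6*C2 - 4*C1 = 2. Solving gives C1 = 7, C2 = -5.

f = -5*exp(-6*x) + 7*exp(-4*x)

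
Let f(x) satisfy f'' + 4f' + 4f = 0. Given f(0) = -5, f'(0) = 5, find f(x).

Characteristic equation r² + 4r + 4 = 0 has discriminant (4)² - 4·(4) = 0, so r = -2 is a repeated root.
Hence f_h = (C1 + C2*x)*exp(-2*x).
Apply the initial conditions: f(0) = C1 = -5 and f'(0) = C2 - 2*C1 = 5. Solving gives C1 = -5, C2 = -5.

f = -5*exp(-2*x) - 5*x*exp(-2*x)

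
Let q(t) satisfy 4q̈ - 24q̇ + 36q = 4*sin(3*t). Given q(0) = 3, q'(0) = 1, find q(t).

Divide through by 4: q'' - 6q' + 9q = sin(3*t).
Characteristic equation r² - 6r + 9 = 0 has discriminant (-6)² - 4·(9) = 0, so r = 3 is a repeated root.
Hence q_h = (C1 + C2*t)*exp(3*t).
Try q_p = A*cos(3*t) + B*sin(3*t). Substituting and equating the coefficients of cos(3t) and sin(3t) gives A = 1/18, B = 0, so q_p = cos(3*t)/18.
General solution: q = cos(3*t)/18 + C1*exp(3*t) + C2*t*exp(3*t).
Apply the initial conditions: q(0) = 1/18 + C1 = 3 and q'(0) = C2 + 3*C1 = 1. Solving gives C1 = 53/18, C2 = -47/6.

q = cos(3*t)/18 + 53*exp(3*t)/18 - 47*t*exp(3*t)/6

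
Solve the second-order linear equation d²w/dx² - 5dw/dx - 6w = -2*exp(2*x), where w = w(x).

Characteristic equation r² - 5r - 6 = 0 factors as (r + 1)(r - 6) = 0, so r = -1, 6.
Hence w_h = C1*exp(-x) + C2*exp(6*x).
Try w_p = A*exp(2*x). Substituting into the equation and dividing by exp(2*x) gives A = 1/6, so w_p = exp(2*x)/6.

w = exp(2*x)/6 + C1*exp(-x) + C2*exp(6*x)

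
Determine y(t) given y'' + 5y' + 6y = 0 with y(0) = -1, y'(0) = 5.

Characteristic equation r² + 5r + 6 = 0 factors as (r + 3)(r + 2) = 0, so r = -3, -2.
Hence y_h = C1*exp(-3*t) + C2*exp(-2*t).
Apply the initial conditions: y(0) = C1 + C2 = -1 and y'(0) = -3*C1 - 2*C2 = 5. Solving gives C1 = -3, C2 = 2.

y = -3*exp(-3*t) + 2*exp(-2*t)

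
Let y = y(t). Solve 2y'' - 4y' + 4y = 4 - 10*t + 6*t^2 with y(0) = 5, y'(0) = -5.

Divide through by 2: y'' - 2y' + 2y = 2 - 5*t + 3*t^2.
Characteristic equation r² - 2r + 2 = 0 has discriminant (-2)² - 4·(2) = -4 < 0, so r = 1 ± i.
Hence y_h = C1*cos(t)*exp(t) + C2*exp(t)*sin(t).
For the particular solution try y_p = A0 + A1*t + A2*t^2. Substituting and matching coefficients of each power of t gives A0 = 0, A1 = 1/2, A2 = 3/2, so y_p = t/2 + 3*t^2/2.
General solution: y = t/2 + 3*t^2/2 + C1*cos(t)*exp(t) + C2*exp(t)*sin(t).
Apply the initial conditions: y(0) = C1 = 5 and y'(0) = 1/2 + C1 + C2 = -5. Solving gives C1 = 5, C2 = -21/2.

y = t/2 + 3*t**2/2 + 5*cos(t)*exp(t) - 21*exp(t)*sin(t)/2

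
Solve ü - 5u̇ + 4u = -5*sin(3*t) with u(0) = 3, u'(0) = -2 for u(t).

u = -28*exp(4*t)/15 - 3*cos(3*t)/10 + sin(3*t)/10 + 31*exp(t)/6

Characteristic equation r² - 5r + 4 = 0 factors as (r - 1)(r - 4) = 0, so r = 1, 4.
Hence u_h = C1*exp(t) + C2*exp(4*t).
Try u_p = A*cos(3*t) + B*sin(3*t). Substituting and equating the coefficients of cos(3t) and sin(3t) gives A = -3/10, B = 1/10, so u_p = -3*cos(3*t)/10 + sin(3*t)/10.
General solution: u = -3*cos(3*t)/10 + sin(3*t)/10 + C1*exp(t) + C2*exp(4*t).
Apply the initial conditions: u(0) = -3/10 + C1 + C2 = 3 and u'(0) = 3/10 + C1 + 4*C2 = -2. Solving gives C1 = 31/6, C2 = -28/15.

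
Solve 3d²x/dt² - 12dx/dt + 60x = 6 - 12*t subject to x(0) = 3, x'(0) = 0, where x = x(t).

Divide through by 3: x'' - 4x' + 20x = 2 - 4*t.
Characteristic equation r² - 4r + 20 = 0 has discriminant (-4)² - 4·(20) = -64 < 0, so r = 2 ± 4i.
Hence x_h = C1*cos(4*t)*exp(2*t) + C2*exp(2*t)*sin(4*t).
For the particular solution try x_p = A0 + A1*t. Substituting and matching coefficients of each power of t gives A0 = 3/50, A1 = -1/5, so x_p = 3/50 - t/5.
General solution: x = 3/50 - t/5 + C1*cos(4*t)*exp(2*t) + C2*exp(2*t)*sin(4*t).
Apply the initial conditions: x(0) = 3/50 + C1 = 3 and x'(0) = -1/5 + 2*C1 + 4*C2 = 0. Solving gives C1 = 147/50, C2 = -71/50.

x = 3/50 - t/5 - 71*exp(2*t)*sin(4*t)/50 + 147*cos(4*t)*exp(2*t)/50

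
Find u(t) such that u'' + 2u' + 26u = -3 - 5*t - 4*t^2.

u = -199/2197 - 57*t/338 - 2*t**2/13 + C1*cos(5*t)*exp(-t) + C2*exp(-t)*sin(5*t)

Characteristic equation r² + 2r + 26 = 0 has discriminant (2)² - 4·(26) = -100 < 0, so r = -1 ± 5i.
Hence u_h = C1*cos(5*t)*exp(-t) + C2*exp(-t)*sin(5*t).
For the particular solution try u_p = A0 + A1*t + A2*t^2. Substituting and matching coefficients of each power of t gives A0 = -199/2197, A1 = -57/338, A2 = -2/13, so u_p = -199/2197 - 57*t/338 - 2*t^2/13.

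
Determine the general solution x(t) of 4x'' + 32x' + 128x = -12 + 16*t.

x = -1/8 + t/8 + C1*cos(4*t)*exp(-4*t) + C2*exp(-4*t)*sin(4*t)

Divide through by 4: x'' + 8x' + 32x = -3 + 4*t.
Characteristic equation r² + 8r + 32 = 0 has discriminant (8)² - 4·(32) = -64 < 0, so r = -4 ± 4i.
Hence x_h = C1*cos(4*t)*exp(-4*t) + C2*exp(-4*t)*sin(4*t).
For the particular solution try x_p = A0 + A1*t. Substituting and matching coefficients of each power of t gives A0 = -1/8, A1 = 1/8, so x_p = -1/8 + t/8.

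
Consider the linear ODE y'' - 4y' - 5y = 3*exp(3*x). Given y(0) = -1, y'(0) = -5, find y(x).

Characteristic equation r² - 4r - 5 = 0 factors as (r - 5)(r + 1) = 0, so r = 5, -1.
Hence y_h = C1*exp(5*x) + C2*exp(-x).
Try y_p = A*exp(3*x). Substituting into the equation and dividing by exp(3*x) gives A = -3/8, so y_p = -3*exp(3*x)/8.
General solution: y = -3*exp(3*x)/8 + C1*exp(5*x) + C2*exp(-x).
Apply the initial conditions: y(0) = -3/8 + C1 + C2 = -1 and y'(0) = -9/8 - C2 + 5*C1 = -5. Solving gives C1 = -3/4, C2 = 1/8.

y = -3*exp(5*x)/4 - 3*exp(3*x)/8 + exp(-x)/8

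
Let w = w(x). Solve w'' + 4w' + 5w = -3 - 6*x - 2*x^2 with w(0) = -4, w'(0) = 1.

Characteristic equation r² + 4r + 5 = 0 has discriminant (4)² - 4·(5) = -4 < 0, so r = -2 ± i.
Hence w_h = C1*cos(x)*exp(-2*x) + C2*exp(-2*x)*sin(x).
For the particular solution try w_p = A0 + A1*x + A2*x^2. Substituting and matching coefficients of each power of x gives A0 = 1/125, A1 = -14/25, A2 = -2/5, so w_p = 1/125 - 14*x/25 - 2*x^2/5.
General solution: w = 1/125 - 14*x/25 - 2*x^2/5 + C1*cos(x)*exp(-2*x) + C2*exp(-2*x)*sin(x).
Apply the initial conditions: w(0) = 1/125 + C1 = -4 and w'(0) = -14/25 + C2 - 2*C1 = 1. Solving gives C1 = -501/125, C2 = -807/125.

w = 1/125 - 14*x/25 - 2*x**2/5 - 807*exp(-2*x)*sin(x)/125 - 501*cos(x)*exp(-2*x)/125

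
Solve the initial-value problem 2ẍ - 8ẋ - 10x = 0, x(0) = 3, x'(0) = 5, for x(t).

Divide through by 2: x'' - 4x' - 5x = 0.
Characteristic equation r² - 4r - 5 = 0 factors as (r - 5)(r + 1) = 0, so r = 5, -1.
Hence x_h = C1*exp(5*t) + C2*exp(-t).
Apply the initial conditions: x(0) = C1 + C2 = 3 and x'(0) = -C2 + 5*C1 = 5. Solving gives C1 = 4/3, C2 = 5/3.

x = 4*exp(5*t)/3 + 5*exp(-t)/3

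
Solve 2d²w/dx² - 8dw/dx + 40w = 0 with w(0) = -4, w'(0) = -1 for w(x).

Divide through by 2: w'' - 4w' + 20w = 0.
Characteristic equation r² - 4r + 20 = 0 has discriminant (-4)² - 4·(20) = -64 < 0, so r = 2 ± 4i.
Hence w_h = C1*cos(4*x)*exp(2*x) + C2*exp(2*x)*sin(4*x).
Apply the initial conditions: w(0) = C1 = -4 and w'(0) = 2*C1 + 4*C2 = -1. Solving gives C1 = -4, C2 = 7/4.

w = -4*cos(4*x)*exp(2*x) + 7*exp(2*x)*sin(4*x)/4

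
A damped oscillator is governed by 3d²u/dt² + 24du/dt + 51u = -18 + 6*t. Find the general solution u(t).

u = -118/289 + 2*t/17 + C1*cos(t)*exp(-4*t) + C2*exp(-4*t)*sin(t)

Divide through by 3: u'' + 8u' + 17u = -6 + 2*t.
Characteristic equation r² + 8r + 17 = 0 has discriminant (8)² - 4·(17) = -4 < 0, so r = -4 ± i.
Hence u_h = C1*cos(t)*exp(-4*t) + C2*exp(-4*t)*sin(t).
For the particular solution try u_p = A0 + A1*t. Substituting and matching coefficients of each power of t gives A0 = -118/289, A1 = 2/17, so u_p = -118/289 + 2*t/17.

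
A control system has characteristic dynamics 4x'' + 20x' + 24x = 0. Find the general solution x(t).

Divide through by 4: x'' + 5x' + 6x = 0.
Characteristic equation r² + 5r + 6 = 0 factors as (r + 2)(r + 3) = 0, so r = -2, -3.
Hence x_h = C1*exp(-2*t) + C2*exp(-3*t).

x = C1*exp(-2*t) + C2*exp(-3*t)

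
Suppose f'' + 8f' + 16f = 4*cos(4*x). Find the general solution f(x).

Characteristic equation r² + 8r + 16 = 0 has discriminant (8)² - 4·(16) = 0, so r = -4 is a repeated root.
Hence f_h = (C1 + C2*x)*exp(-4*x).
Try f_p = A*cos(4*x) + B*sin(4*x). Substituting and equating the coefficients of cos(4x) and sin(4x) gives A = 0, B = 1/8, so f_p = sin(4*x)/8.

f = sin(4*x)/8 + C1*exp(-4*x) + C2*x*exp(-4*x)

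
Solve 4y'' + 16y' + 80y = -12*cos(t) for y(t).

y = -57*cos(t)/377 - 12*sin(t)/377 + C1*cos(4*t)*exp(-2*t) + C2*exp(-2*t)*sin(4*t)

Divide through by 4: y'' + 4y' + 20y = -3*cos(t).
Characteristic equation r² + 4r + 20 = 0 has discriminant (4)² - 4·(20) = -64 < 0, so r = -2 ± 4i.
Hence y_h = C1*cos(4*t)*exp(-2*t) + C2*exp(-2*t)*sin(4*t).
Try y_p = A*cos(t) + B*sin(t). Substituting and equating the coefficients of cos(t) and sin(t) gives A = -57/377, B = -12/377, so y_p = -57*cos(t)/377 - 12*sin(t)/377.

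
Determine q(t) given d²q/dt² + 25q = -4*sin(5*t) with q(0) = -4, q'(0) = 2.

q = -4*cos(5*t) + 8*sin(5*t)/25 + 2*t*cos(5*t)/5

Characteristic equation r² + 25 = 0 has discriminant (0)² - 4·(25) = -100 < 0, so r = ± 5i.
Hence q_h = C1*cos(5*t) + C2*sin(5*t).
Since ±5i are characteristic roots, multiply the trial by t. Try q_p = t*(A*cos(5*t) + B*sin(5*t)). Substituting and equating the coefficients of cos(5t) and sin(5t) gives A = 2/5, B = 0, so q_p = 2*t*cos(5*t)/5.
General solution: q = C1*cos(5*t) + C2*sin(5*t) + 2*t*cos(5*t)/5.
Apply the initial conditions: q(0) = C1 = -4 and q'(0) = 2/5 + 5*C2 = 2. Solving gives C1 = -4, C2 = 8/25.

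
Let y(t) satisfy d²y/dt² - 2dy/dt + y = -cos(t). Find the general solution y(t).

Characteristic equation r² - 2r + 1 = 0 has discriminant (-2)² - 4·(1) = 0, so r = 1 is a repeated root.
Hence y_h = (C1 + C2*t)*exp(t).
Try y_p = A*cos(t) + B*sin(t). Substituting and equating the coefficients of cos(t) and sin(t) gives A = 0, B = 1/2, so y_p = sin(t)/2.

y = sin(t)/2 + C1*exp(t) + C2*t*exp(t)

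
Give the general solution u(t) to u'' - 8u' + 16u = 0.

Characteristic equation r² - 8r + 16 = 0 has discriminant (-8)² - 4·(16) = 0, so r = 4 is a repeated root.
Hence u_h = (C1 + C2*t)*exp(4*t).

u = C1*exp(4*t) + C2*t*exp(4*t)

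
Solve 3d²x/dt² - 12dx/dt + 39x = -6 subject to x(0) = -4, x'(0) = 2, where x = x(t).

x = -2/13 - 50*cos(3*t)*exp(2*t)/13 + 42*exp(2*t)*sin(3*t)/13

Divide through by 3: x'' - 4x' + 13x = -2.
Characteristic equation r² - 4r + 13 = 0 has discriminant (-4)² - 4·(13) = -36 < 0, so r = 2 ± 3i.
Hence x_h = C1*cos(3*t)*exp(2*t) + C2*exp(2*t)*sin(3*t).
For the particular solution try x_p = A0. Substituting and matching coefficients of each power of t gives A0 = -2/13, so x_p = -2/13.
General solution: x = -2/13 + C1*cos(3*t)*exp(2*t) + C2*exp(2*t)*sin(3*t).
Apply the initial conditions: x(0) = -2/13 + C1 = -4 and x'(0) = 2*C1 + 3*C2 = 2. Solving gives C1 = -50/13, C2 = 42/13.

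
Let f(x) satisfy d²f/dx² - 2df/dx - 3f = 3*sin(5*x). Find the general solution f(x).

Characteristic equation r² - 2r - 3 = 0 factors as (r + 1)(r - 3) = 0, so r = -1, 3.
Hence f_h = C1*exp(-x) + C2*exp(3*x).
Try f_p = A*cos(5*x) + B*sin(5*x). Substituting and equating the coefficients of cos(5x) and sin(5x) gives A = 15/442, B = -21/221, so f_p = -21*sin(5*x)/221 + 15*cos(5*x)/442.

f = -21*sin(5*x)/221 + 15*cos(5*x)/442 + C1*exp(-x) + C2*exp(3*x)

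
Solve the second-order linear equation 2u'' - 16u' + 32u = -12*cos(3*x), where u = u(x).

Divide through by 2: u'' - 8u' + 16u = -6*cos(3*x).
Characteristic equation r² - 8r + 16 = 0 has discriminant (-8)² - 4·(16) = 0, so r = 4 is a repeated root.
Hence u_h = (C1 + C2*x)*exp(4*x).
Try u_p = A*cos(3*x) + B*sin(3*x). Substituting and equating the coefficients of cos(3x) and sin(3x) gives A = -42/625, B = 144/625, so u_p = -42*cos(3*x)/625 + 144*sin(3*x)/625.

u = -42*cos(3*x)/625 + 144*sin(3*x)/625 + C1*exp(4*x) + C2*x*exp(4*x)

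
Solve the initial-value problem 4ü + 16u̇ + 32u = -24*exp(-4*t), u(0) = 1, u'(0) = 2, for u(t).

Divide through by 4: u'' + 4u' + 8u = -6*exp(-4*t).
Characteristic equation r² + 4r + 8 = 0 has discriminant (4)² - 4·(8) = -16 < 0, so r = -2 ± 2i.
Hence u_h = C1*cos(2*t)*exp(-2*t) + C2*exp(-2*t)*sin(2*t).
Try u_p = A*exp(-4*t). Substituting into the equation and dividing by exp(-4*t) gives A = -3/4, so u_p = -3*exp(-4*t)/4.
General solution: u = -3*exp(-4*t)/4 + C1*cos(2*t)*exp(-2*t) + C2*exp(-2*t)*sin(2*t).
Apply the initial conditions: u(0) = -3/4 + C1 = 1 and u'(0) = 3 - 2*C1 + 2*C2 = 2. Solving gives C1 = 7/4, C2 = 5/4.

u = -3*exp(-4*t)/4 + 5*exp(-2*t)*sin(2*t)/4 + 7*cos(2*t)*exp(-2*t)/4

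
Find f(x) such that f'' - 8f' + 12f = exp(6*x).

Characteristic equation r² - 8r + 12 = 0 factors as (r - 6)(r - 2) = 0, so r = 6, 2.
Hence f_h = C1*exp(6*x) + C2*exp(2*x).
Since exp(6*x) solves the homogeneous equation (r = 6 is a root of multiplicity 1), multiply the trial by x. Try f_p = A*x*exp(6*x). Substituting into the equation and dividing by exp(6*x) gives A = 1/4, so f_p = x*exp(6*x)/4.

f = C1*exp(6*x) + C2*exp(2*x) + x*exp(6*x)/4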